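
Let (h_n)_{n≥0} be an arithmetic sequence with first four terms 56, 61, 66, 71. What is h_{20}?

156

Common difference d = 5.
h_n = 56 + (n - 0)·5.
h_{20} = 56 + 20·5 = 156.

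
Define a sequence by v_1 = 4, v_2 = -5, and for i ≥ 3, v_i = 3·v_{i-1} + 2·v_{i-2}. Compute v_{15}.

-35290483

Step forward from the initial values:
v_3 = -7, v_4 = -31, v_5 = -107, …, v_{12} = -781159, v_{13} = -2782139, v_{14} = -9908735, v_{15} = -35290483.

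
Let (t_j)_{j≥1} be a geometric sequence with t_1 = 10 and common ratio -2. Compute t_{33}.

t_j = 10·(-2)^(j-1).
t_{33} = 10·(-2)^32 = 42949672960.

42949672960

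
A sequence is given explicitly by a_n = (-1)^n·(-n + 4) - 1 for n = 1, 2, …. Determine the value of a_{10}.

(-1)^10 = 1; -n + 4 at n=10 is -6; so a_{10} = -7.

-7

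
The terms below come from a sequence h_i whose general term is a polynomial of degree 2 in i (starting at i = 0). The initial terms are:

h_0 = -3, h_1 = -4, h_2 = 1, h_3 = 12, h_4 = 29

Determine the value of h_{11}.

1st diffs: -1, 5, 11, 17.
2nd diffs: 6, 6, 6 (constant).
Newton forward-difference form: h_i = -3 + (-1)·C(i,1) + 6·C(i,2).
At i = 11: i = 11, so h_{11} = -3 - 11 + 330 = 316.

316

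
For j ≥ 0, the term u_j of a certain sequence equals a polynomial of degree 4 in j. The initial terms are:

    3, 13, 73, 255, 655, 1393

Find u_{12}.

31143

1st diffs: 10, 60, 182, 400, 738.
2nd diffs: 50, 122, 218, 338.
3rd diffs: 72, 96, 120.
4th diffs: 24, 24 (constant).
Newton forward-difference form: u_j = 3 + 10·C(j,1) + 50·C(j,2) + 72·C(j,3) + 24·C(j,4).
At j = 12: j = 12, so u_{12} = 3 + 120 + 3300 + 15840 + 11880 = 31143.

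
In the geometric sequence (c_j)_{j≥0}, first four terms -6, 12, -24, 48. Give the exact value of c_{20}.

-6291456

Common ratio r = -2.
c_j = (-6)·(-2)^(j-0).
c_{20} = (-6)·(-2)^20 = -6291456.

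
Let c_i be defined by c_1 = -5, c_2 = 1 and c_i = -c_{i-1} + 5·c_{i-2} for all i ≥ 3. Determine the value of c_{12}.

Compute successive terms:
c_3 = -26  c_4 = 31  c_5 = -161  c_6 = 316  c_7 = -1121  c_8 = 2701  c_9 = -8306  c_{10} = 21811  c_{11} = -63341  c_{12} = 172396.

172396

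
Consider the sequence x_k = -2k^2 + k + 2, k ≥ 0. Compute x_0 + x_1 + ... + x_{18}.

-4009

Over k = 0..18: Σk = 171, Σk² = 2109.
Total = (-2)·2109 + (1)·171 + (2)·19 = -4009.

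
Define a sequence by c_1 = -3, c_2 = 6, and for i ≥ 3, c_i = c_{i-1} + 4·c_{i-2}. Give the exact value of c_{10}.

1698

Iterate the recurrence:
c_3 = -6;  c_4 = 18;  c_5 = -6;  c_6 = 66;  c_7 = 42;  c_8 = 306;  c_9 = 474;  c_{10} = 1698.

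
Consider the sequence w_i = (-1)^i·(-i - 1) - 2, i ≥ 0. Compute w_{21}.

(-1)^21 = -1; -i - 1 at i=21 is -22; so w_{21} = 20.

20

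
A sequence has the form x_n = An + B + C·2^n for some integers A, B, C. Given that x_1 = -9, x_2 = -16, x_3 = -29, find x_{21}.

-6291479

Write the equations: A + B + 2C = -9; 2A + B + 4C = -16; 3A + B + 8C = -29.
Subtracting the first from the second: A + 2C = -7.
Subtracting the second from the third: A + 4C = -13.
Solving: C = -3, A = -1, then B = -2.
So x_n = -1·n + (-2) + (-3)·2^n; at n=21 this is -6291479.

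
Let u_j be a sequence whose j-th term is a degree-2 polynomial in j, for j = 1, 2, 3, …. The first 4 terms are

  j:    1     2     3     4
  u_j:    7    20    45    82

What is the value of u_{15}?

1st diffs: 13, 25, 37.
2nd diffs: 12, 12 (constant).
So u_j = 6j^2 - 5j + 6.
Evaluating at j = 15 gives u_{15} = 1281.

1281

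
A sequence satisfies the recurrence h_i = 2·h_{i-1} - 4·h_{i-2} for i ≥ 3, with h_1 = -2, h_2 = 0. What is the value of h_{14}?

Compute successive terms:
h_3 = 8;  h_4 = 16;  h_5 = 0;  …;  h_{11} = 0;  h_{12} = -4096;  h_{13} = -8192;  h_{14} = 0.

0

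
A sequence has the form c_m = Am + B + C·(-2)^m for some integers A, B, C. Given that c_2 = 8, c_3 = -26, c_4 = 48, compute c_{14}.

Plug in m = 2, 3, 4: 2A + B + 4C = 8; 3A + B - 8C = -26; 4A + B + 16C = 48.
Subtracting the first from the second: A - 12C = -34.
Subtracting the second from the third: A + 24C = 74.
Solving: C = 3, A = 2, then B = -8.
Therefore c_{14} = 28 + (-8) + 3·16384 = 49172.

49172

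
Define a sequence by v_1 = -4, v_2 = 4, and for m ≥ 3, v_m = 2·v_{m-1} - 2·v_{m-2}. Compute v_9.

Applying the relation repeatedly:
v_3 = 16  v_4 = 24  v_5 = 16  v_6 = -16  v_7 = -64  v_8 = -96  v_9 = -64.

-64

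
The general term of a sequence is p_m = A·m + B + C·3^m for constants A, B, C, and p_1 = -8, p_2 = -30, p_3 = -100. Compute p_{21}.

-41841412768

Plug in m = 1, 2, 3: A + B + 3C = -8; 2A + B + 9C = -30; 3A + B + 27C = -100.
Subtracting the first from the second: A + 6C = -22.
Subtracting the second from the third: A + 18C = -70.
Solving: C = -4, A = 2, then B = 2.
So p_m = 2·m + 2 + (-4)·3^m; at m=21 this is -41841412768.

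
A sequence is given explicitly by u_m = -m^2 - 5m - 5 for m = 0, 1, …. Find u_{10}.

-155

u_{10} = -1·10^2 - 5·10 - 5 = -155.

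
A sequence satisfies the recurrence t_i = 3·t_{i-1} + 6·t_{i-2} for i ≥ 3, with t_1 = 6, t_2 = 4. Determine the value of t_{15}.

1987073208

Compute successive terms:
t_3 = 48; t_4 = 168; t_5 = 792; …; t_{12} = 23773176; t_{13} = 103943736; t_{14} = 454470264; t_{15} = 1987073208.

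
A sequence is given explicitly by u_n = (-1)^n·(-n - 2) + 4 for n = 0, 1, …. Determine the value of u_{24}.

-22

(-1)^24 = 1; -n - 2 at n=24 is -26; so u_{24} = -22.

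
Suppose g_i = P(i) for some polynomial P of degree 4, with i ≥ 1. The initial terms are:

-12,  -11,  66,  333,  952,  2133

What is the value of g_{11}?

1st diffs: 1, 77, 267, 619, 1181.
2nd diffs: 76, 190, 352, 562.
3rd diffs: 114, 162, 210.
4th diffs: 48, 48 (constant).
Newton forward-difference form: g_i = -12 + 1·C(i-1,1) + 76·C(i-1,2) + 114·C(i-1,3) + 48·C(i-1,4).
At i = 11: i-1 = 10, so g_{11} = -12 + 10 + 3420 + 13680 + 10080 = 27178.

27178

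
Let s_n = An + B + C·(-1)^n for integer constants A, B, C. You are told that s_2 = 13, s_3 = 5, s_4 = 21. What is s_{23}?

85

At n = 2, 3, 4: 2A + B + C = 13; 3A + B - C = 5; 4A + B + C = 21.
Subtracting the first from the second: A - 2C = -8.
Subtracting the second from the third: A + 2C = 16.
Solving: C = 6, A = 4, then B = -1.
So s_n = 4·n + (-1) + 6·(-1)^n; at n=23 this is 85.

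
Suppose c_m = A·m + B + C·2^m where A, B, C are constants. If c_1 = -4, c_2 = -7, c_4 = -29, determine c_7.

The three given values yield: A + B + 2C = -4; 2A + B + 4C = -7; 4A + B + 16C = -29.
Subtracting the first from the second: A + 2C = -3.
Subtracting the second from the third: 2A + 12C = -22.
Solving: C = -2, A = 1, then B = -1.
Hence c_7 = 1·7 + (-1) + (-2)·128 = -250.

-250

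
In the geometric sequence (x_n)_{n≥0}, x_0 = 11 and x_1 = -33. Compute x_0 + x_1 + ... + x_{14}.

Common ratio r = -3.
x_n = 11·(-3)^(n-0).
S = 11·((-3)^15 - 1)/(-3 - 1) = 11·(-14348907 - 1)/(-4) = 39459497.

39459497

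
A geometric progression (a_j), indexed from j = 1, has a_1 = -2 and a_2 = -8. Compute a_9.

Common ratio r = 4.
a_j = (-2)·4^(j-1).
a_9 = (-2)·4^8 = -131072.

-131072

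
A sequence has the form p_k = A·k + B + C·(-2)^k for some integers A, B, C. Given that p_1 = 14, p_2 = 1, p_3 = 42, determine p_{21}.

6291564

At k = 1, 2, 3: A + B - 2C = 14; 2A + B + 4C = 1; 3A + B - 8C = 42.
Subtracting the first from the second: A + 6C = -13.
Subtracting the second from the third: A - 12C = 41.
Solving: C = -3, A = 5, then B = 3.
Therefore p_{21} = 105 + 3 + (-3)·(-2097152) = 6291564.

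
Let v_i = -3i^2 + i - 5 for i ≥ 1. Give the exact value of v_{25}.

-1855

v_{25} = -3·25^2 + 1·25 - 5 = -1855.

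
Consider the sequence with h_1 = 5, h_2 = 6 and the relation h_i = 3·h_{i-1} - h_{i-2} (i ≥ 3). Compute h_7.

589

Iterate the recurrence:
h_3 = 13; h_4 = 33; h_5 = 86; h_6 = 225; h_7 = 589.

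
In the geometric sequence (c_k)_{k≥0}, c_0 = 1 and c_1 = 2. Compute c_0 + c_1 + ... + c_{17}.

262143

Common ratio r = 2.
c_k = 1·2^(k-0).
S = 1·(2^18 - 1)/(2 - 1) = 1·(262144 - 1)/(1) = 262143.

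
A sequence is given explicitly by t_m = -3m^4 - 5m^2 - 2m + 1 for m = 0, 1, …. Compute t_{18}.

-316583

t_{18} = -3·18^4 - 5·18^2 - 2·18 + 1 = -316583.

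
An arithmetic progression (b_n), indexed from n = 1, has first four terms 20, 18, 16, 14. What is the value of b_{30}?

-38

Common difference d = -2.
b_n = 20 + (n - 1)·(-2).
b_{30} = 20 + 29·(-2) = -38.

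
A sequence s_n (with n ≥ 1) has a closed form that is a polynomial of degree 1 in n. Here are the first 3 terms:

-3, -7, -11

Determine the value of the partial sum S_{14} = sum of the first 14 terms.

-406

1st diffs: -4, -4 (constant).
So s_n = -4n + 1.
Continuing: …, -15, -19, -23, -27, …, s_{14} = -55.
Summing n = 1..14 (14 terms) gives -406.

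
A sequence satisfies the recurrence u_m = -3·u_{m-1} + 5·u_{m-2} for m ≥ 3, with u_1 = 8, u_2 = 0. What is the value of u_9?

u_3 = 40, u_4 = -120, u_5 = 560, u_6 = -2280, u_7 = 9640, u_8 = -40320, u_9 = 169160.

169160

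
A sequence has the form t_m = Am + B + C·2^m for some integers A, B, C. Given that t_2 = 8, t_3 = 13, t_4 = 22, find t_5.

39

At m = 2, 3, 4: 2A + B + 4C = 8; 3A + B + 8C = 13; 4A + B + 16C = 22.
Subtracting the first from the second: A + 4C = 5.
Subtracting the second from the third: A + 8C = 9.
Solving: C = 1, A = 1, then B = 2.
Hence t_5 = 1·5 + 2 + 1·32 = 39.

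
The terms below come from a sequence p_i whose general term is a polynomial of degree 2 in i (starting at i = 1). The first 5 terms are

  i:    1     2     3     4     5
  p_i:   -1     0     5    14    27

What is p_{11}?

189

1st diffs: 1, 5, 9, 13.
2nd diffs: 4, 4, 4 (constant).
So p_i = 2i^2 - 5i + 2.
Evaluating at i = 11 gives p_{11} = 189.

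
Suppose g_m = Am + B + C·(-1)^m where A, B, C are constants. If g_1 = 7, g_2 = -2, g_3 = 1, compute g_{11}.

-23

Plug in m = 1, 2, 3: A + B - C = 7; 2A + B + C = -2; 3A + B - C = 1.
Subtracting the first from the second: A + 2C = -9.
Subtracting the second from the third: A - 2C = 3.
Solving: C = -3, A = -3, then B = 7.
Therefore g_{11} = -33 + 7 + (-3)·(-1) = -23.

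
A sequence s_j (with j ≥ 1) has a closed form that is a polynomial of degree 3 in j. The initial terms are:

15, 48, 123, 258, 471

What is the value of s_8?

1st diffs: 33, 75, 135, 213.
2nd diffs: 42, 60, 78.
3rd diffs: 18, 18 (constant).
Newton forward-difference form: s_j = 15 + 33·C(j-1,1) + 42·C(j-1,2) + 18·C(j-1,3).
At j = 8: j-1 = 7, so s_8 = 15 + 231 + 882 + 630 = 1758.

1758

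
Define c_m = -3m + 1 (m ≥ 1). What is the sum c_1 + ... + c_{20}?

-610

Over m = 1..20: Σm = 210.
Total = (-3)·210 + (1)·20 = -610.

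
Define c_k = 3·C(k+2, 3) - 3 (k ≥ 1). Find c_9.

492

C(11, 3) = 165, so c_9 = 492.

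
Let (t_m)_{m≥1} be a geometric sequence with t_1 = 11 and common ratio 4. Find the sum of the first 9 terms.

961191

t_m = 11·4^(m-1).
S = 11·(4^9 - 1)/(4 - 1) = 11·(262144 - 1)/(3) = 961191.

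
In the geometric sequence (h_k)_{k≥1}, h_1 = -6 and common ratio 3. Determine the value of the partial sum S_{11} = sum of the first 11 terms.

h_k = (-6)·3^(k-1).
S = (-6)·(3^11 - 1)/(3 - 1) = (-6)·(177147 - 1)/(2) = -531438.

-531438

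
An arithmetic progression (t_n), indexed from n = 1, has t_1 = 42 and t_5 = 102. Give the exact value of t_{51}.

Common difference d = (102 - 42) / (5 - 1) = 15.
t_n = 42 + (n - 1)·15.
t_{51} = 42 + 50·15 = 792.

792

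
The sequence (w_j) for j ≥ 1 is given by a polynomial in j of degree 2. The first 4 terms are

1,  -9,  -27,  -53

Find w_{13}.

-647

1st diffs: -10, -18, -26.
2nd diffs: -8, -8 (constant).
Newton forward-difference form: w_j = 1 + (-10)·C(j-1,1) + (-8)·C(j-1,2).
At j = 13: j-1 = 12, so w_{13} = 1 - 120 - 528 = -647.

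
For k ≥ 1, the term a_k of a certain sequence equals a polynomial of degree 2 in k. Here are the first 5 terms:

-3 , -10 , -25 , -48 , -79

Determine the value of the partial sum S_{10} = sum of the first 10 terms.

-1305

1st diffs: -7, -15, -23, -31.
2nd diffs: -8, -8, -8 (constant).
So a_k = -4k^2 + 5k - 4.
Continuing: …, -118, -165, -220, -283, …, a_{10} = -354.
Summing k = 1..10 (10 terms) gives -1305.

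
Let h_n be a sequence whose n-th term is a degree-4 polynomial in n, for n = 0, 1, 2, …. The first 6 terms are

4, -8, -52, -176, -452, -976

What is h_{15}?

-58136

1st diffs: -12, -44, -124, -276, -524.
2nd diffs: -32, -80, -152, -248.
3rd diffs: -48, -72, -96.
4th diffs: -24, -24 (constant).
Newton forward-difference form: h_n = 4 + (-12)·C(n,1) + (-32)·C(n,2) + (-48)·C(n,3) + (-24)·C(n,4).
At n = 15: n = 15, so h_{15} = 4 - 180 - 3360 - 21840 - 32760 = -58136.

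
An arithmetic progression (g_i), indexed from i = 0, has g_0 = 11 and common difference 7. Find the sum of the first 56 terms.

11396

g_i = 11 + (i - 0)·7.
g_{55} = 396; S = 56·(11 + 396)/2 = 11396.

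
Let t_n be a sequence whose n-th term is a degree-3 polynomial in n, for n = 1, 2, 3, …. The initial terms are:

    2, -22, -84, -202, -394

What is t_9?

-2262

1st diffs: -24, -62, -118, -192.
2nd diffs: -38, -56, -74.
3rd diffs: -18, -18 (constant).
So t_n = -3n^3 - n^2 + 6.
Evaluating at n = 9 gives t_9 = -2262.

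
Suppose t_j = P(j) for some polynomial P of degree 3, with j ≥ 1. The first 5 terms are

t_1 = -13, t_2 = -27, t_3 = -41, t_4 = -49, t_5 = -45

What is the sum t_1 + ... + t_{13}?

3029

1st diffs: -14, -14, -8, 4.
2nd diffs: 0, 6, 12.
3rd diffs: 6, 6 (constant).
So t_j = j^3 - 6j^2 - 3j - 5.
Continuing: …, -23, 23, 99, 211, …, t_{13} = 1139.
Summing j = 1..13 (13 terms) gives 3029.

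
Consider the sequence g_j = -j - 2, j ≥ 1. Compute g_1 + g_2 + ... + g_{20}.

-250

Over j = 1..20: Σj = 210.
Total = (-1)·210 + (-2)·20 = -250.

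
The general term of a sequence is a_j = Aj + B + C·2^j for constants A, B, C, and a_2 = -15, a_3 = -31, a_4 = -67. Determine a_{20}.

At j = 2, 3, 4: 2A + B + 4C = -15; 3A + B + 8C = -31; 4A + B + 16C = -67.
Subtracting the first from the second: A + 4C = -16.
Subtracting the second from the third: A + 8C = -36.
Solving: C = -5, A = 4, then B = -3.
So a_j = 4·j + (-3) + (-5)·2^j; at j=20 this is -5242803.

-5242803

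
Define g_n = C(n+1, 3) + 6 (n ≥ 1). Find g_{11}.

C(12, 3) = 220, so g_{11} = 226.

226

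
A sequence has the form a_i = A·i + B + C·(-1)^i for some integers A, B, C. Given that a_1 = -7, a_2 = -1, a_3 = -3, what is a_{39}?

69

Write the equations: A + B - C = -7; 2A + B + C = -1; 3A + B - C = -3.
Subtracting the first from the second: A + 2C = 6.
Subtracting the second from the third: A - 2C = -2.
Solving: C = 2, A = 2, then B = -7.
Hence a_{39} = 2·39 + (-7) + 2·(-1) = 69.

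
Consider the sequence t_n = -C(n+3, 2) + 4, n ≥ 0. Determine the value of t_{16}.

-167

C(19, 2) = 171, so t_{16} = -167.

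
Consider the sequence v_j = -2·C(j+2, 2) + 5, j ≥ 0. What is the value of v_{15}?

C(17, 2) = 136, so v_{15} = -267.

-267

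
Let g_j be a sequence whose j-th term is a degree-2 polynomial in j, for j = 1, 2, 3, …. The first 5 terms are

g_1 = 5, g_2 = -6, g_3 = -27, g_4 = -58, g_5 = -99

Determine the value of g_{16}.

1st diffs: -11, -21, -31, -41.
2nd diffs: -10, -10, -10 (constant).
So g_j = -5j^2 + 4j + 6.
Evaluating at j = 16 gives g_{16} = -1210.

-1210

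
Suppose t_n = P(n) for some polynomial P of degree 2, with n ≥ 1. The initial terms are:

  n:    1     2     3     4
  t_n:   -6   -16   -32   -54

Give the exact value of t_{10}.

-312

1st diffs: -10, -16, -22.
2nd diffs: -6, -6 (constant).
So t_n = -3n^2 - n - 2.
Evaluating at n = 10 gives t_{10} = -312.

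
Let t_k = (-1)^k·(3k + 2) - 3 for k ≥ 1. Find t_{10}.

29

(-1)^10 = 1; 3k + 2 at k=10 is 32; so t_{10} = 29.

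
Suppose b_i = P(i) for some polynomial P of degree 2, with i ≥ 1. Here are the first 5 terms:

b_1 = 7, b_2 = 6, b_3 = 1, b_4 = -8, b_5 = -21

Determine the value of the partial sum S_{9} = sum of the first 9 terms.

1st diffs: -1, -5, -9, -13.
2nd diffs: -4, -4, -4 (constant).
Newton forward-difference form: b_i = 7 + (-1)·C(i-1,1) + (-4)·C(i-1,2).
Continuing: -38, -59, -84, -113.
Summing i = 1..9 (9 terms) gives -309.

-309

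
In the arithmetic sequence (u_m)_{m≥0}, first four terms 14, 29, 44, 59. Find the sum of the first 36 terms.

Common difference d = 15.
u_m = 14 + (m - 0)·15.
u_{35} = 539; S = 36·(14 + 539)/2 = 9954.

9954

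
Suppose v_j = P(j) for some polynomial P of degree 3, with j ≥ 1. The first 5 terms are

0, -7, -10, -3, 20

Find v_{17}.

1st diffs: -7, -3, 7, 23.
2nd diffs: 4, 10, 16.
3rd diffs: 6, 6 (constant).
Newton forward-difference form: v_j = (-7)·C(j-1,1) + 4·C(j-1,2) + 6·C(j-1,3).
At j = 17: j-1 = 16, so v_{17} = -112 + 480 + 3360 = 3728.

3728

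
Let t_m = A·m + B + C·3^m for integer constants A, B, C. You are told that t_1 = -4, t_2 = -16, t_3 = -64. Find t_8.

The three given values yield: A + B + 3C = -4; 2A + B + 9C = -16; 3A + B + 27C = -64.
Subtracting the first from the second: A + 6C = -12.
Subtracting the second from the third: A + 18C = -48.
Solving: C = -3, A = 6, then B = -1.
So t_m = 6·m + (-1) + (-3)·3^m; at m=8 this is -19636.

-19636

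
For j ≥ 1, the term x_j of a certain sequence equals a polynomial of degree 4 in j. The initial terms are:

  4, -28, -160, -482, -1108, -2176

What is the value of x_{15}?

-66328

1st diffs: -32, -132, -322, -626, -1068.
2nd diffs: -100, -190, -304, -442.
3rd diffs: -90, -114, -138.
4th diffs: -24, -24 (constant).
Newton forward-difference form: x_j = 4 + (-32)·C(j-1,1) + (-100)·C(j-1,2) + (-90)·C(j-1,3) + (-24)·C(j-1,4).
At j = 15: j-1 = 14, so x_{15} = 4 - 448 - 9100 - 32760 - 24024 = -66328.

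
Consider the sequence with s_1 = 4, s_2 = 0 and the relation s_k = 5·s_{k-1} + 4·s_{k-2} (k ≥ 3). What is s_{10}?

s_3 = 16; s_4 = 80; s_5 = 464; s_6 = 2640; s_7 = 15056; s_8 = 85840; s_9 = 489424; s_{10} = 2790480.

2790480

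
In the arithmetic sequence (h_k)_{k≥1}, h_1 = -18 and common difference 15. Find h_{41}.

h_k = -18 + (k - 1)·15.
h_{41} = -18 + 40·15 = 582.

582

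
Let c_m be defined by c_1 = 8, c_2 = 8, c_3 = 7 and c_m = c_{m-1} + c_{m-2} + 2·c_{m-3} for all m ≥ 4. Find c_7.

215

Compute successive terms:
c_4 = 31;  c_5 = 54;  c_6 = 99;  c_7 = 215.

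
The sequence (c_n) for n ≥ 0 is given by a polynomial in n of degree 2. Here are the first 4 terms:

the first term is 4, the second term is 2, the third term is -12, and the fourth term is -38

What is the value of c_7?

-262

1st diffs: -2, -14, -26.
2nd diffs: -12, -12 (constant).
Newton forward-difference form: c_n = 4 + (-2)·C(n,1) + (-12)·C(n,2).
At n = 7: n = 7, so c_7 = 4 - 14 - 252 = -262.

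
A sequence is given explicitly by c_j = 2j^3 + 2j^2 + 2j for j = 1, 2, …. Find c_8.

c_8 = 2·8^3 + 2·8^2 + 2·8 = 1168.

1168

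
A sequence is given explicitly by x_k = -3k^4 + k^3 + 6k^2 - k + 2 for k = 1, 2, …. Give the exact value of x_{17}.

-243931

x_{17} = -3·17^4 + 1·17^3 + 6·17^2 - 1·17 + 2 = -243931.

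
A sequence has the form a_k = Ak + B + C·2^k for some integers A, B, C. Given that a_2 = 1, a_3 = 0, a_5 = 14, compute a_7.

100

At k = 2, 3, 5: 2A + B + 4C = 1; 3A + B + 8C = 0; 5A + B + 32C = 14.
Subtracting the first from the second: A + 4C = -1.
Subtracting the second from the third: 2A + 24C = 14.
Solving: C = 1, A = -5, then B = 7.
Hence a_7 = -5·7 + 7 + 1·128 = 100.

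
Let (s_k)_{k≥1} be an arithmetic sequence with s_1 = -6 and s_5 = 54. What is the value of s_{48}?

Common difference d = (54 - (-6)) / (5 - 1) = 15.
s_k = -6 + (k - 1)·15.
s_{48} = -6 + 47·15 = 699.

699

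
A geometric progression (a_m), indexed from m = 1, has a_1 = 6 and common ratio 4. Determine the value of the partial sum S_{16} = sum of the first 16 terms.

8589934590

a_m = 6·4^(m-1).
S = 6·(4^16 - 1)/(4 - 1) = 6·(4294967296 - 1)/(3) = 8589934590.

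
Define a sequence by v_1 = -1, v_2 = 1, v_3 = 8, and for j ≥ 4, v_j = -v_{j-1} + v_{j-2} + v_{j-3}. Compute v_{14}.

v_4 = -8, v_5 = 17, v_6 = -17, …, v_{11} = 44, v_{12} = -44, v_{13} = 53, v_{14} = -53.

-53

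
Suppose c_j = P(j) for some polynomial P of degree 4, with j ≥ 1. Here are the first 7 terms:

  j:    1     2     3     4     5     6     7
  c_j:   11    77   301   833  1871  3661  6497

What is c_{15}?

117961

1st diffs: 66, 224, 532, 1038, 1790, 2836.
2nd diffs: 158, 308, 506, 752, 1046.
3rd diffs: 150, 198, 246, 294.
4th diffs: 48, 48, 48 (constant).
So c_j = 2j^4 + 5j^3 - j^2 + 4j + 1.
Evaluating at j = 15 gives c_{15} = 117961.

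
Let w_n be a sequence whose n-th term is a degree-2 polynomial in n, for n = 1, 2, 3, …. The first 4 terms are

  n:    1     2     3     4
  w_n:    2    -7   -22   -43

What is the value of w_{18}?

1st diffs: -9, -15, -21.
2nd diffs: -6, -6 (constant).
So w_n = -3n^2 + 5.
Evaluating at n = 18 gives w_{18} = -967.

-967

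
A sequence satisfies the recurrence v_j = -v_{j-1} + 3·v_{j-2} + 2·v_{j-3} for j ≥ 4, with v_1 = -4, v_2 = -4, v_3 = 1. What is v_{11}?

1624

v_4 = -21  v_5 = 16  v_6 = -77  v_7 = 83  v_8 = -282  v_9 = 377  v_{10} = -1057  v_{11} = 1624.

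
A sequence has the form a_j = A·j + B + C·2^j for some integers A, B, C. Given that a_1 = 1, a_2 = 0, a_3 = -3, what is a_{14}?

-16368

Plug in j = 1, 2, 3: A + B + 2C = 1; 2A + B + 4C = 0; 3A + B + 8C = -3.
Subtracting the first from the second: A + 2C = -1.
Subtracting the second from the third: A + 4C = -3.
Solving: C = -1, A = 1, then B = 2.
So a_j = 1·j + 2 + (-1)·2^j; at j=14 this is -16368.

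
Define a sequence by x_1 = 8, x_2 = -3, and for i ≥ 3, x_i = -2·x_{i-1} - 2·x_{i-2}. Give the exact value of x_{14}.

Applying the relation repeatedly:
x_3 = -10  x_4 = 26  x_5 = -32  …  x_{11} = -160  x_{12} = 416  x_{13} = -512  x_{14} = 192.

192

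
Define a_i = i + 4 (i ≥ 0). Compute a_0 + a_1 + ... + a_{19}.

Over i = 0..19: Σi = 190.
Total = (1)·190 + (4)·20 = 270.

270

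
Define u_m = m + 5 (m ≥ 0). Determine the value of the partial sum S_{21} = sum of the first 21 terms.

Over m = 0..20: Σm = 210.
Total = (1)·210 + (5)·21 = 315.

315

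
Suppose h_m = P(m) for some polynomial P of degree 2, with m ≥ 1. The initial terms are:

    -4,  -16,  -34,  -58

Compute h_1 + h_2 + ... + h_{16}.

-4864

1st diffs: -12, -18, -24.
2nd diffs: -6, -6 (constant).
Newton forward-difference form: h_m = -4 + (-12)·C(m-1,1) + (-6)·C(m-1,2).
Continuing: …, -88, -124, -166, -214, …, h_{16} = -814.
Summing m = 1..16 (16 terms) gives -4864.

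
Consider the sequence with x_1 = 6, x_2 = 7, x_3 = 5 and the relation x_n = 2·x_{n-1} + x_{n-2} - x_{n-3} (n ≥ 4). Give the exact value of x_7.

x_4 = 11, x_5 = 20, x_6 = 46, x_7 = 101.

101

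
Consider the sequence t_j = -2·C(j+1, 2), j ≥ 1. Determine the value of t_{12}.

C(13, 2) = 78, so t_{12} = -156.

-156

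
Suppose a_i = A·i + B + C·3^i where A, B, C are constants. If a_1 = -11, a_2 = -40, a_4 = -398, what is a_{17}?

-645700795

At i = 1, 2, 4: A + B + 3C = -11; 2A + B + 9C = -40; 4A + B + 81C = -398.
Subtracting the first from the second: A + 6C = -29.
Subtracting the second from the third: 2A + 72C = -358.
Solving: C = -5, A = 1, then B = 3.
Hence a_{17} = 1·17 + 3 + (-5)·129140163 = -645700795.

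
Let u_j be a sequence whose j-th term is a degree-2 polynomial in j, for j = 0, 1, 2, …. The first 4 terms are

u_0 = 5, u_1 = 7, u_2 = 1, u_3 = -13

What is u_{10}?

1st diffs: 2, -6, -14.
2nd diffs: -8, -8 (constant).
Newton forward-difference form: u_j = 5 + 2·C(j,1) + (-8)·C(j,2).
At j = 10: j = 10, so u_{10} = 5 + 20 - 360 = -335.

-335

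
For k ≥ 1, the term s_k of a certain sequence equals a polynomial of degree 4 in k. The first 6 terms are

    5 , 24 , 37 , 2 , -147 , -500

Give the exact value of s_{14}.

1st diffs: 19, 13, -35, -149, -353.
2nd diffs: -6, -48, -114, -204.
3rd diffs: -42, -66, -90.
4th diffs: -24, -24 (constant).
Newton forward-difference form: s_k = 5 + 19·C(k-1,1) + (-6)·C(k-1,2) + (-42)·C(k-1,3) + (-24)·C(k-1,4).
At k = 14: k-1 = 13, so s_{14} = 5 + 247 - 468 - 12012 - 17160 = -29388.

-29388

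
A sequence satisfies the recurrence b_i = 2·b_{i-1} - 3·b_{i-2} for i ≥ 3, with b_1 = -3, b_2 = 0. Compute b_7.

Applying the relation repeatedly:
b_3 = 9  b_4 = 18  b_5 = 9  b_6 = -36  b_7 = -99.

-99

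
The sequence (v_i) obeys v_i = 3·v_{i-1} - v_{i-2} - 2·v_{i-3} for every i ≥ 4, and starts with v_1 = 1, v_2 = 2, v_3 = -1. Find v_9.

v_4 = -7; v_5 = -24; v_6 = -63; v_7 = -151; v_8 = -342; v_9 = -749.

-749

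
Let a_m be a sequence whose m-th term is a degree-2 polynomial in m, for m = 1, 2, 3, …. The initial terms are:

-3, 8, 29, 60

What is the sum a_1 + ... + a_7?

1st diffs: 11, 21, 31.
2nd diffs: 10, 10 (constant).
So a_m = 5m^2 - 4m - 4.
Continuing: 101, 152, 213.
Summing m = 1..7 (7 terms) gives 560.

560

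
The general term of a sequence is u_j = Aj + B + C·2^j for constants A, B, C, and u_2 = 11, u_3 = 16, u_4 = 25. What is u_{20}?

1048601

At j = 2, 3, 4: 2A + B + 4C = 11; 3A + B + 8C = 16; 4A + B + 16C = 25.
Subtracting the first from the second: A + 4C = 5.
Subtracting the second from the third: A + 8C = 9.
Solving: C = 1, A = 1, then B = 5.
Hence u_{20} = 1·20 + 5 + 1·1048576 = 1048601.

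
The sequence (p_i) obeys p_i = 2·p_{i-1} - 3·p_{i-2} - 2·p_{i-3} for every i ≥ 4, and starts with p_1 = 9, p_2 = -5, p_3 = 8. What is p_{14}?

Iterate the recurrence:
p_4 = 13, p_5 = 12, p_6 = -31, …, p_{11} = 2004, p_{12} = 1045, p_{13} = -5796, p_{14} = -18735.

-18735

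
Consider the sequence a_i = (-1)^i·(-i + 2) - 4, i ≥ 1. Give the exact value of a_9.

(-1)^9 = -1; -i + 2 at i=9 is -7; so a_9 = 3.

3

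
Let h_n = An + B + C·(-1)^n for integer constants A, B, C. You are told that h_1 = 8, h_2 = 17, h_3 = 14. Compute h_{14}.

Write the equations: A + B - C = 8; 2A + B + C = 17; 3A + B - C = 14.
Subtracting the first from the second: A + 2C = 9.
Subtracting the second from the third: A - 2C = -3.
Solving: C = 3, A = 3, then B = 8.
Therefore h_{14} = 42 + 8 + 3·1 = 53.

53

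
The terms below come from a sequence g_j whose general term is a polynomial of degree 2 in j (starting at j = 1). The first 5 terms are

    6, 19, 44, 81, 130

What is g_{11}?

1st diffs: 13, 25, 37, 49.
2nd diffs: 12, 12, 12 (constant).
Newton forward-difference form: g_j = 6 + 13·C(j-1,1) + 12·C(j-1,2).
At j = 11: j-1 = 10, so g_{11} = 6 + 130 + 540 = 676.

676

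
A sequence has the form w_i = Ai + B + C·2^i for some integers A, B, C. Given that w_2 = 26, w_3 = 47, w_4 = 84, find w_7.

547

Plug in i = 2, 3, 4: 2A + B + 4C = 26; 3A + B + 8C = 47; 4A + B + 16C = 84.
Subtracting the first from the second: A + 4C = 21.
Subtracting the second from the third: A + 8C = 37.
Solving: C = 4, A = 5, then B = 0.
Therefore w_7 = 35 + 0 + 4·128 = 547.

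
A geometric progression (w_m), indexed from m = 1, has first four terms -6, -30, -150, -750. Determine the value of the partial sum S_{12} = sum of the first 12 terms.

Common ratio r = 5.
w_m = (-6)·5^(m-1).
S = (-6)·(5^12 - 1)/(5 - 1) = (-6)·(244140625 - 1)/(4) = -366210936.

-366210936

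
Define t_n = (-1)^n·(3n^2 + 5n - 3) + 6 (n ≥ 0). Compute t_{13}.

(-1)^13 = -1; 3n^2 + 5n - 3 at n=13 is 569; so t_{13} = -563.

-563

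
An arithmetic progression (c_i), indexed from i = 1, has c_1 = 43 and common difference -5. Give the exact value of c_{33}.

-117

c_i = 43 + (i - 1)·(-5).
c_{33} = 43 + 32·(-5) = -117.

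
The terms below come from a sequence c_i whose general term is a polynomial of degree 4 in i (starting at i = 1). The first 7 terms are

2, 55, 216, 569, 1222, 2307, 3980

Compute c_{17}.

1st diffs: 53, 161, 353, 653, 1085, 1673.
2nd diffs: 108, 192, 300, 432, 588.
3rd diffs: 84, 108, 132, 156.
4th diffs: 24, 24, 24 (constant).
Newton forward-difference form: c_i = 2 + 53·C(i-1,1) + 108·C(i-1,2) + 84·C(i-1,3) + 24·C(i-1,4).
At i = 17: i-1 = 16, so c_{17} = 2 + 848 + 12960 + 47040 + 43680 = 104530.

104530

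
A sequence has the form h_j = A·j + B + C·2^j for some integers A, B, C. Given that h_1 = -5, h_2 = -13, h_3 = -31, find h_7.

Write the equations: A + B + 2C = -5; 2A + B + 4C = -13; 3A + B + 8C = -31.
Subtracting the first from the second: A + 2C = -8.
Subtracting the second from the third: A + 4C = -18.
Solving: C = -5, A = 2, then B = 3.
Hence h_7 = 2·7 + 3 + (-5)·128 = -623.

-623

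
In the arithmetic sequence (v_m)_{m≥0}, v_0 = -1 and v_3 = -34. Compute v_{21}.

Common difference d = (-34 - (-1)) / (3 - 0) = -11.
v_m = -1 + (m - 0)·(-11).
v_{21} = -1 + 21·(-11) = -232.

-232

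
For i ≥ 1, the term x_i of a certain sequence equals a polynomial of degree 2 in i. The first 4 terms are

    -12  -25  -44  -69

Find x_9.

-284

1st diffs: -13, -19, -25.
2nd diffs: -6, -6 (constant).
Newton forward-difference form: x_i = -12 + (-13)·C(i-1,1) + (-6)·C(i-1,2).
At i = 9: i-1 = 8, so x_9 = -12 - 104 - 168 = -284.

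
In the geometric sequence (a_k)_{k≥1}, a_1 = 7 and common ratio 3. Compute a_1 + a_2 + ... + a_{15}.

a_k = 7·3^(k-1).
S = 7·(3^15 - 1)/(3 - 1) = 7·(14348907 - 1)/(2) = 50221171.

50221171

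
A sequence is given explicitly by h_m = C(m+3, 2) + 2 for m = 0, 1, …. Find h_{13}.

122

C(16, 2) = 120, so h_{13} = 122.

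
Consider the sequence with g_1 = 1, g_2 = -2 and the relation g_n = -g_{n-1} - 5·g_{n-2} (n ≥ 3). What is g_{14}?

16238

Step forward from the initial values:
g_3 = -3; g_4 = 13; g_5 = 2; …; g_{11} = 3642; g_{12} = 493; g_{13} = -18703; g_{14} = 16238.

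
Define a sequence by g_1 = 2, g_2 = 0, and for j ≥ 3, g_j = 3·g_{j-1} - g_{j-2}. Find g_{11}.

-5168

Compute successive terms:
g_3 = -2, g_4 = -6, g_5 = -16, g_6 = -42, g_7 = -110, g_8 = -288, g_9 = -754, g_{10} = -1974, g_{11} = -5168.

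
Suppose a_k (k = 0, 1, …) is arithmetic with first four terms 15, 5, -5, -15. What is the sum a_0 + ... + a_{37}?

-6460

Common difference d = -10.
a_k = 15 + (k - 0)·(-10).
a_{37} = -355; S = 38·(15 + (-355))/2 = -6460.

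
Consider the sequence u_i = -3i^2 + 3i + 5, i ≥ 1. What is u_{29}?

-2431

u_{29} = -3·29^2 + 3·29 + 5 = -2431.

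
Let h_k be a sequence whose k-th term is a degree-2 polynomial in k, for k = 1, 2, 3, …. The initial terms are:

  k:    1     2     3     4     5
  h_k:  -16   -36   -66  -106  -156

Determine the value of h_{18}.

1st diffs: -20, -30, -40, -50.
2nd diffs: -10, -10, -10 (constant).
Newton forward-difference form: h_k = -16 + (-20)·C(k-1,1) + (-10)·C(k-1,2).
At k = 18: k-1 = 17, so h_{18} = -16 - 340 - 1360 = -1716.

-1716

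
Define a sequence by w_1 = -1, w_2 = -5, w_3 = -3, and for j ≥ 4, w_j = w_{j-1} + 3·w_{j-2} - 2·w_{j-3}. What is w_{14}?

-12039

Applying the relation repeatedly:
w_4 = -16; w_5 = -15; w_6 = -57; …; w_{11} = -1299; w_{12} = -3085; w_{13} = -5382; w_{14} = -12039.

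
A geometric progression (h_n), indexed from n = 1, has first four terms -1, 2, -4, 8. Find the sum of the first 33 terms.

Common ratio r = -2.
h_n = (-1)·(-2)^(n-1).
S = (-1)·((-2)^33 - 1)/(-2 - 1) = (-1)·(-8589934592 - 1)/(-3) = -2863311531.

-2863311531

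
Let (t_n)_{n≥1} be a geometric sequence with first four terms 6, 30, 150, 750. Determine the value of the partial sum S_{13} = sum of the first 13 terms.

1831054686

Common ratio r = 5.
t_n = 6·5^(n-1).
S = 6·(5^13 - 1)/(5 - 1) = 6·(1220703125 - 1)/(4) = 1831054686.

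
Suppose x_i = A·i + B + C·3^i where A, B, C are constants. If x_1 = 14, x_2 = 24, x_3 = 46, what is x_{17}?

At i = 1, 2, 3: A + B + 3C = 14; 2A + B + 9C = 24; 3A + B + 27C = 46.
Subtracting the first from the second: A + 6C = 10.
Subtracting the second from the third: A + 18C = 22.
Solving: C = 1, A = 4, then B = 7.
Hence x_{17} = 4·17 + 7 + 1·129140163 = 129140238.

129140238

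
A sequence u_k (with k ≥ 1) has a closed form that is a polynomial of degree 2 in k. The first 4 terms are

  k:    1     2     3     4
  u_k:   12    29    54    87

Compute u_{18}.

1st diffs: 17, 25, 33.
2nd diffs: 8, 8 (constant).
So u_k = 4k^2 + 5k + 3.
Evaluating at k = 18 gives u_{18} = 1389.

1389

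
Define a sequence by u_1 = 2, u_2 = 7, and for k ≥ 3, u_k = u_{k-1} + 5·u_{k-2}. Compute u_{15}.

4023737

u_3 = 17;  u_4 = 52;  u_5 = 137;  …;  u_{12} = 185257;  u_{13} = 516242;  u_{14} = 1442527;  u_{15} = 4023737.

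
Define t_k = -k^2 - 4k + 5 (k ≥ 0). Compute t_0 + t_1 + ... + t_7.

Over k = 0..7: Σk = 28, Σk² = 140.
Total = (-1)·140 + (-4)·28 + (5)·8 = -212.

-212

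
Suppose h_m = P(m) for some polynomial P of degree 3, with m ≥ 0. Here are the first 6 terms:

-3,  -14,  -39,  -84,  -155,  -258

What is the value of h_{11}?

1st diffs: -11, -25, -45, -71, -103.
2nd diffs: -14, -20, -26, -32.
3rd diffs: -6, -6, -6 (constant).
So h_m = -m^3 - 4m^2 - 6m - 3.
Evaluating at m = 11 gives h_{11} = -1884.

-1884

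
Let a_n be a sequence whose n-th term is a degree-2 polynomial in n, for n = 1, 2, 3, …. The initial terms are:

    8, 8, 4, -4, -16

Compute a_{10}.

1st diffs: 0, -4, -8, -12.
2nd diffs: -4, -4, -4 (constant).
Newton forward-difference form: a_n = 8 + (-4)·C(n-1,2).
At n = 10: n-1 = 9, so a_{10} = 8 - 144 = -136.

-136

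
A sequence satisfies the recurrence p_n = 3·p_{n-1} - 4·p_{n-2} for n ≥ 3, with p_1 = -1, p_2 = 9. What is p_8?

Step forward from the initial values:
p_3 = 31, p_4 = 57, p_5 = 47, p_6 = -87, p_7 = -449, p_8 = -999.

-999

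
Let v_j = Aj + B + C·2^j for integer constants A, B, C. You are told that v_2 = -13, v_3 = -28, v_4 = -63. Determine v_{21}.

-10485658

The three given values yield: 2A + B + 4C = -13; 3A + B + 8C = -28; 4A + B + 16C = -63.
Subtracting the first from the second: A + 4C = -15.
Subtracting the second from the third: A + 8C = -35.
Solving: C = -5, A = 5, then B = -3.
Hence v_{21} = 5·21 + (-3) + (-5)·2097152 = -10485658.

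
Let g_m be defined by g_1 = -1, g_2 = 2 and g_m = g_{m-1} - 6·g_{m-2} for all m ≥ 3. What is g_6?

-28

Compute successive terms:
g_3 = 8, g_4 = -4, g_5 = -52, g_6 = -28.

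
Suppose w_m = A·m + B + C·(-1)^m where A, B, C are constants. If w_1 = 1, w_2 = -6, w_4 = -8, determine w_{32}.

-36

The three given values yield: A + B - C = 1; 2A + B + C = -6; 4A + B + C = -8.
Subtracting the first from the second: A + 2C = -7.
Subtracting the second from the third: 2A = -2.
Solving: C = -3, A = -1, then B = -1.
Hence w_{32} = -1·32 + (-1) + (-3)·1 = -36.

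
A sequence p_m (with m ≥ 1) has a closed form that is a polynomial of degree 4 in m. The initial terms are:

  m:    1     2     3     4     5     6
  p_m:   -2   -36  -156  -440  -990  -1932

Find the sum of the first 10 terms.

-34298

1st diffs: -34, -120, -284, -550, -942.
2nd diffs: -86, -164, -266, -392.
3rd diffs: -78, -102, -126.
4th diffs: -24, -24 (constant).
So p_m = -m^4 - 3m^3 + 2m.
Continuing: -3416, -5616, -8730, -12980.
Summing m = 1..10 (10 terms) gives -34298.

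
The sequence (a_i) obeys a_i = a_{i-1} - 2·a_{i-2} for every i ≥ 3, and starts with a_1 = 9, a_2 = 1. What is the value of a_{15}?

Applying the relation repeatedly:
a_3 = -17; a_4 = -19; a_5 = 15; …; a_{12} = 221; a_{13} = -369; a_{14} = -811; a_{15} = -73.

-73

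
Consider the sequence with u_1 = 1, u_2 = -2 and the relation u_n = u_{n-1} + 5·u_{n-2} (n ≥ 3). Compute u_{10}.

-667

Step forward from the initial values:
u_3 = 3;  u_4 = -7;  u_5 = 8;  u_6 = -27;  u_7 = 13;  u_8 = -122;  u_9 = -57;  u_{10} = -667.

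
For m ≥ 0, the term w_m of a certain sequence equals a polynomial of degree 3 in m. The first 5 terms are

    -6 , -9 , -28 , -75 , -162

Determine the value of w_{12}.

1st diffs: -3, -19, -47, -87.
2nd diffs: -16, -28, -40.
3rd diffs: -12, -12 (constant).
Newton forward-difference form: w_m = -6 + (-3)·C(m,1) + (-16)·C(m,2) + (-12)·C(m,3).
At m = 12: m = 12, so w_{12} = -6 - 36 - 1056 - 2640 = -3738.

-3738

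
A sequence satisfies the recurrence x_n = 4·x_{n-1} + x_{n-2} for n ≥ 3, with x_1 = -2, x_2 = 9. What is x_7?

11018

x_3 = 34;  x_4 = 145;  x_5 = 614;  x_6 = 2601;  x_7 = 11018.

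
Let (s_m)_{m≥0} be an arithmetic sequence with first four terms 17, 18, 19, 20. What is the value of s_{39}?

Common difference d = 1.
s_m = 17 + (m - 0)·1.
s_{39} = 17 + 39·1 = 56.

56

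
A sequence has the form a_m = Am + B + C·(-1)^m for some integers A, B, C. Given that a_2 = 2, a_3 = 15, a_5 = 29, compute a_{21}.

Plug in m = 2, 3, 5: 2A + B + C = 2; 3A + B - C = 15; 5A + B - C = 29.
Subtracting the first from the second: A - 2C = 13.
Subtracting the second from the third: 2A = 14.
Solving: C = -3, A = 7, then B = -9.
Hence a_{21} = 7·21 + (-9) + (-3)·(-1) = 141.

141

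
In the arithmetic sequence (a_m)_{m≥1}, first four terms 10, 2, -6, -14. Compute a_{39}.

Common difference d = -8.
a_m = 10 + (m - 1)·(-8).
a_{39} = 10 + 38·(-8) = -294.

-294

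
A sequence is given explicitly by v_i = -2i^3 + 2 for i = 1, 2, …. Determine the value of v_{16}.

v_{16} = -2·16^3 + 2 = -8190.

-8190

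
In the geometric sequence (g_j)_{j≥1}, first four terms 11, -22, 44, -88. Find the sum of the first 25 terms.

123032921

Common ratio r = -2.
g_j = 11·(-2)^(j-1).
S = 11·((-2)^25 - 1)/(-2 - 1) = 11·(-33554432 - 1)/(-3) = 123032921.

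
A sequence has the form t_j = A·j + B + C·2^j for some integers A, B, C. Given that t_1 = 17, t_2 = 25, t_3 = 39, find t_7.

407

Write the equations: A + B + 2C = 17; 2A + B + 4C = 25; 3A + B + 8C = 39.
Subtracting the first from the second: A + 2C = 8.
Subtracting the second from the third: A + 4C = 14.
Solving: C = 3, A = 2, then B = 9.
Hence t_7 = 2·7 + 9 + 3·128 = 407.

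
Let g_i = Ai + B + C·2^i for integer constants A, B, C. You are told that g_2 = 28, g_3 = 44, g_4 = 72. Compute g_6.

224

The three given values yield: 2A + B + 4C = 28; 3A + B + 8C = 44; 4A + B + 16C = 72.
Subtracting the first from the second: A + 4C = 16.
Subtracting the second from the third: A + 8C = 28.
Solving: C = 3, A = 4, then B = 8.
Therefore g_6 = 24 + 8 + 3·64 = 224.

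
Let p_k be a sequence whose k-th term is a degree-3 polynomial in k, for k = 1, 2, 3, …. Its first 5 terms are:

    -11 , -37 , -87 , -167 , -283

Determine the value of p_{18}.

-7797

1st diffs: -26, -50, -80, -116.
2nd diffs: -24, -30, -36.
3rd diffs: -6, -6 (constant).
Newton forward-difference form: p_k = -11 + (-26)·C(k-1,1) + (-24)·C(k-1,2) + (-6)·C(k-1,3).
At k = 18: k-1 = 17, so p_{18} = -11 - 442 - 3264 - 4080 = -7797.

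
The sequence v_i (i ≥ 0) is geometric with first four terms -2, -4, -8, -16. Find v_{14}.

-32768

Common ratio r = 2.
v_i = (-2)·2^(i-0).
v_{14} = (-2)·2^14 = -32768.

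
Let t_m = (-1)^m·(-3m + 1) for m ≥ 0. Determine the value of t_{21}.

(-1)^21 = -1; -3m + 1 at m=21 is -62; so t_{21} = 62.

62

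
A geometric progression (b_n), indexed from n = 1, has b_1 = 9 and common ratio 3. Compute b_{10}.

b_n = 9·3^(n-1).
b_{10} = 9·3^9 = 177147.

177147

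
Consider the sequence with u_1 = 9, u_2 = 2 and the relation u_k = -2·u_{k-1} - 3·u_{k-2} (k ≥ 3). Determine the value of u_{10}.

Compute successive terms:
u_3 = -31; u_4 = 56; u_5 = -19; u_6 = -130; u_7 = 317; u_8 = -244; u_9 = -463; u_{10} = 1658.

1658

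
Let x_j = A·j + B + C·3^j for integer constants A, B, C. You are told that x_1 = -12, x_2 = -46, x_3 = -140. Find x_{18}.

-1937102510

The three given values yield: A + B + 3C = -12; 2A + B + 9C = -46; 3A + B + 27C = -140.
Subtracting the first from the second: A + 6C = -34.
Subtracting the second from the third: A + 18C = -94.
Solving: C = -5, A = -4, then B = 7.
Hence x_{18} = -4·18 + 7 + (-5)·387420489 = -1937102510.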